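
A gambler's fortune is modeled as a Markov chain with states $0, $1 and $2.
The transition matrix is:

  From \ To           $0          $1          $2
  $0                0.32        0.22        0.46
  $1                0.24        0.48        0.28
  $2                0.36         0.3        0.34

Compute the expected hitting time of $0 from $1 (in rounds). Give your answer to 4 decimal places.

Let t(s) be the expected number of rounds to first reach $0 from state s, with t($0) = 0. Conditioning on the first round:
t($1) = 1 + 0.48·t($1) + 0.28·t($2)
t($2) = 1 + 0.3·t($1) + 0.34·t($2)
Solving: t($1) = 3.6265, t($2) = 3.1636.
Expected rounds from $1 to $0: 3.6265.

3.6265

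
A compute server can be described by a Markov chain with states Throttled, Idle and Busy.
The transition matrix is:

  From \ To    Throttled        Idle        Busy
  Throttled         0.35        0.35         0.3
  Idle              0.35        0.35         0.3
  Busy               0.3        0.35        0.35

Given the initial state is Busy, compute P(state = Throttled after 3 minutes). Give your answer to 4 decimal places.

Propagate the distribution vector 3 minutes from Busy.
After 0 minutes: (0.0000, 0.0000, 1.0000)
After 1 minute: (0.3000, 0.3500, 0.3500)
After 2 minutes: (0.3325, 0.3500, 0.3175)
After 3 minutes: (0.3341, 0.3500, 0.3159)
P(in Throttled after 3 minutes) = 0.3341

0.3341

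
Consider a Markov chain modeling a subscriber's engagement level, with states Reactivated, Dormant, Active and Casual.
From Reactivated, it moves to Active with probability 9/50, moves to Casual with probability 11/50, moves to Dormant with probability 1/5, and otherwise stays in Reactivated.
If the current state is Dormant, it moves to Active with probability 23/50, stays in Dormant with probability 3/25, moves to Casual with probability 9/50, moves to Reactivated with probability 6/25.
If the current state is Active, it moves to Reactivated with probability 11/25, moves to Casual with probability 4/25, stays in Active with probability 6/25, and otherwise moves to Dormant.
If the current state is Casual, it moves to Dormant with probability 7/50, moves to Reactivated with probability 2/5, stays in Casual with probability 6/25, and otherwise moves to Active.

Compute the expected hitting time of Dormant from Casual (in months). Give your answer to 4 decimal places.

5.9293

Let t(s) be the expected number of months to first reach Dormant from state s, with t(Dormant) = 0. Conditioning on the first month:
t(Reactivated) = 1 + 0.4·t(Reactivated) + 0.18·t(Active) + 0.22·t(Casual)
t(Active) = 1 + 0.44·t(Reactivated) + 0.24·t(Active) + 0.16·t(Casual)
t(Casual) = 1 + 0.4·t(Reactivated) + 0.22·t(Active) + 0.24·t(Casual)
Solving: t(Reactivated) = 5.5789, t(Active) = 5.7939, t(Casual) = 5.9293.
Expected months from Casual to Dormant: 5.9293.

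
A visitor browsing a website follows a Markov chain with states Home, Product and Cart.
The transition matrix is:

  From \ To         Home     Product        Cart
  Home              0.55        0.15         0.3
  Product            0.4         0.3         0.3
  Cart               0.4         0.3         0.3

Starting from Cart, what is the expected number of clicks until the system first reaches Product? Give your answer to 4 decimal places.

4.3590

Let t(s) be the expected number of clicks to first reach Product from state s, with t(Product) = 0. Conditioning on the first click:
t(Home) = 1 + 0.55·t(Home) + 0.3·t(Cart)
t(Cart) = 1 + 0.4·t(Home) + 0.3·t(Cart)
Solving: t(Home) = 5.1282, t(Cart) = 4.3590.
Expected clicks from Cart to Product: 4.3590.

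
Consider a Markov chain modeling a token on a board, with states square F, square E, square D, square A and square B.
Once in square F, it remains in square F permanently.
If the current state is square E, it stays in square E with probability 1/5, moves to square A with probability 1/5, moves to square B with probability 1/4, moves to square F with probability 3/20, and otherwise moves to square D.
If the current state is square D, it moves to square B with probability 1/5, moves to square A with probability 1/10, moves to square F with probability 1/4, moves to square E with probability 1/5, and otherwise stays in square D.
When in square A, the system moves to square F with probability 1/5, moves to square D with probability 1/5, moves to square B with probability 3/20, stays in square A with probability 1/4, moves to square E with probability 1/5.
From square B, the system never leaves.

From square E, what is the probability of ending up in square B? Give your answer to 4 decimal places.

Let h(s) be the probability of absorption at square B starting from transient state s. Then h(square B) = 1 and h(square F) = 0. By first-step analysis:
h(square E) = 0.15·0 + 0.2·h(square E) + 0.2·h(square D) + 0.2·h(square A) + 0.25·1
h(square D) = 0.25·0 + 0.2·h(square E) + 0.25·h(square D) + 0.1·h(square A) + 0.2·1
h(square A) = 0.2·0 + 0.2·h(square E) + 0.2·h(square D) + 0.25·h(square A) + 0.15·1
Solving: h(square E) = 0.5501, h(square D) = 0.4765, h(square A) = 0.4738.
Starting from square E, the probability is 0.5501.

0.5501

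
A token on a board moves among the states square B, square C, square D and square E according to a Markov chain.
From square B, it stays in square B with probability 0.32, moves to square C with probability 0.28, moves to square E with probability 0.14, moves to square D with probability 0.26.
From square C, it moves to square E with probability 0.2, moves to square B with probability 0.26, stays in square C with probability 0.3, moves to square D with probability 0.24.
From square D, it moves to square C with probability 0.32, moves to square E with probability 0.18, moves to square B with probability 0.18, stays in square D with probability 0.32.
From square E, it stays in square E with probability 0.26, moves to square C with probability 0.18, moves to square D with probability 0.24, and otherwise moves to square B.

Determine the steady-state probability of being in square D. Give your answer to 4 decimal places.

Let the stationary distribution be π with π = πP and π_1 + π_2 + π_3 + π_4 = 1.
π_1 = 0.32·π_1 + 0.26·π_2 + 0.18·π_3 + 0.32·π_4
π_2 = 0.28·π_1 + 0.3·π_2 + 0.32·π_3 + 0.18·π_4
π_3 = 0.26·π_1 + 0.24·π_2 + 0.32·π_3 + 0.24·π_4
Solving with the normalization constraint gives π = (0.2660, 0.2772, 0.2667, 0.1901).
So the stationary probability of square D is 0.2667.

0.2667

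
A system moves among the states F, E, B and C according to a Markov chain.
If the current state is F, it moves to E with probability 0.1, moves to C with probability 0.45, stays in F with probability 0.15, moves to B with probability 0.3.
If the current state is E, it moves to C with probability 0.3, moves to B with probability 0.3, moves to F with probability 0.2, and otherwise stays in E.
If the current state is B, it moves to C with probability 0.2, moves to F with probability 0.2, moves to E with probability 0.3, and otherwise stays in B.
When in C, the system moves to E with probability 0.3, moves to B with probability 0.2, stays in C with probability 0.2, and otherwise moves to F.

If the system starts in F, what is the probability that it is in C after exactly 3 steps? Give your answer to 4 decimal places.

0.2854

Propagate the distribution vector 3 steps from F.
After 0 steps: (1.0000, 0.0000, 0.0000, 0.0000)
After 1 step: (0.1500, 0.1000, 0.3000, 0.4500)
After 2 steps: (0.2375, 0.2600, 0.2550, 0.2475)
After 3 steps: (0.2129, 0.2265, 0.2753, 0.2854)
P(in C after 3 steps) = 0.2854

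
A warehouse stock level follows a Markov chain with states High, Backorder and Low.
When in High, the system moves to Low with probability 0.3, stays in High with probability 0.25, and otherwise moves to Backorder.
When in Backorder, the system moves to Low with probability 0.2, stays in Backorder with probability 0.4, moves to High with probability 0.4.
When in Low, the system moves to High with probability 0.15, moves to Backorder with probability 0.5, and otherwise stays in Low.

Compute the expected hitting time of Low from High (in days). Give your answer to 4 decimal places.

Let t(s) be the expected number of days to first reach Low from state s, with t(Low) = 0. Conditioning on the first day:
t(High) = 1 + 0.25·t(High) + 0.45·t(Backorder)
t(Backorder) = 1 + 0.4·t(High) + 0.4·t(Backorder)
Solving: t(High) = 3.8889, t(Backorder) = 4.2593.
Expected days from High to Low: 3.8889.

3.8889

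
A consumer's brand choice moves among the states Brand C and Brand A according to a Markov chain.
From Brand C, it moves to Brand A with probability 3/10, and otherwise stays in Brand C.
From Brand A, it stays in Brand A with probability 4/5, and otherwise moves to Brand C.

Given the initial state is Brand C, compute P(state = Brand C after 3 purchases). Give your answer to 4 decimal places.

0.4750

Propagate the distribution vector 3 purchases from Brand C.
After 0 purchases: (1.0000, 0.0000)
After 1 purchase: (0.7000, 0.3000)
After 2 purchases: (0.5500, 0.4500)
After 3 purchases: (0.4750, 0.5250)
P(in Brand C after 3 purchases) = 0.4750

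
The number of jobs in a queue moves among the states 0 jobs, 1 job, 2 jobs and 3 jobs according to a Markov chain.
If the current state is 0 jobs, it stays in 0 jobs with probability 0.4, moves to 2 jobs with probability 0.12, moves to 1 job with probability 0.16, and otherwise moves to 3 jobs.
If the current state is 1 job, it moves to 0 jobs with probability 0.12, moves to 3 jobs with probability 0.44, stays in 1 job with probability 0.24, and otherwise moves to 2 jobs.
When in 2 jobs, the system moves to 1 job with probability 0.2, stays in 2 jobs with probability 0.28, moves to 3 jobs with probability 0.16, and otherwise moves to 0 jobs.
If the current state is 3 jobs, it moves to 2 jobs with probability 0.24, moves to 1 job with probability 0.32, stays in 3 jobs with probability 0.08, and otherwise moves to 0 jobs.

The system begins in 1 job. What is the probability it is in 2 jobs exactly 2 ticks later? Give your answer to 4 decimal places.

Propagate the distribution vector 2 ticks from 1 job.
After 0 ticks: (0.0000, 1.0000, 0.0000, 0.0000)
After 1 tick: (0.1200, 0.2400, 0.2000, 0.4400)
After 2 ticks: (0.3072, 0.2576, 0.2240, 0.2112)
P(in 2 jobs after 2 ticks) = 0.2240

0.2240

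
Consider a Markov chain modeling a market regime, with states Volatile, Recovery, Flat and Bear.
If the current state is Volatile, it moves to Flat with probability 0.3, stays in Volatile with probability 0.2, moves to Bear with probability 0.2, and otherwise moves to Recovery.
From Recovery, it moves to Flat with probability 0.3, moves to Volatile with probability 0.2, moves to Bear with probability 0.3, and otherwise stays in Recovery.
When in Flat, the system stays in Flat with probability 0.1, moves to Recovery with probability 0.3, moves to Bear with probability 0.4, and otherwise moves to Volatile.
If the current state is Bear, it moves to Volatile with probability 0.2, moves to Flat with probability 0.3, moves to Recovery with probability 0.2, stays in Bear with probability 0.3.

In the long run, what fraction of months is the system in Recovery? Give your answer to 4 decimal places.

0.2450

Let the stationary distribution be π with π = πP and π_1 + π_2 + π_3 + π_4 = 1.
π_1 = 0.2·π_1 + 0.2·π_2 + 0.2·π_3 + 0.2·π_4
π_2 = 0.3·π_1 + 0.2·π_2 + 0.3·π_3 + 0.2·π_4
π_3 = 0.3·π_1 + 0.3·π_2 + 0.1·π_3 + 0.3·π_4
Solving with the normalization constraint gives π = (0.2000, 0.2450, 0.2500, 0.3050).
So the stationary probability of Recovery is 0.2450.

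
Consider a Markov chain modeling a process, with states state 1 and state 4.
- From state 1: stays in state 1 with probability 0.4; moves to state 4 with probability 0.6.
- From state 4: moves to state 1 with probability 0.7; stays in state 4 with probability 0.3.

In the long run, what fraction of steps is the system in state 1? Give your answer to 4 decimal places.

Let the stationary distribution be π with π = πP and π_1 + π_2 = 1.
π_1 = 0.4·π_1 + 0.7·π_2
Solving with the normalization constraint gives π = (0.5385, 0.4615).
So the stationary probability of state 1 is 0.5385.

0.5385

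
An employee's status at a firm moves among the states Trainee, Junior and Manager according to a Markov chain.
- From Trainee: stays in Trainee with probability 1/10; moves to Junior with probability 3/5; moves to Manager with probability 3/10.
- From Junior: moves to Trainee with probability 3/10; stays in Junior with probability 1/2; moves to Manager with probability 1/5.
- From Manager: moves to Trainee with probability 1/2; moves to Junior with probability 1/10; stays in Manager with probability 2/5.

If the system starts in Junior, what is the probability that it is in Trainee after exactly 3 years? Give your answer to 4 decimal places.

0.2980

Propagate the distribution vector 3 years from Junior.
After 0 years: (0.0000, 1.0000, 0.0000)
After 1 year: (0.3000, 0.5000, 0.2000)
After 2 years: (0.2800, 0.4500, 0.2700)
After 3 years: (0.2980, 0.4200, 0.2820)
P(in Trainee after 3 years) = 0.2980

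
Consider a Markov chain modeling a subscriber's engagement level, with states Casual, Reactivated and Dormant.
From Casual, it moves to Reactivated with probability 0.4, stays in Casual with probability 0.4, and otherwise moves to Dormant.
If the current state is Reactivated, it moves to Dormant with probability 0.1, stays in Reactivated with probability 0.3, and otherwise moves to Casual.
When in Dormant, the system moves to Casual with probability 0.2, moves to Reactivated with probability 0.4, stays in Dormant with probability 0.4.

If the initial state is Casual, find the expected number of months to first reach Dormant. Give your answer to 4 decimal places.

Let t(s) be the expected number of months to first reach Dormant from state s, with t(Dormant) = 0. Conditioning on the first month:
t(Casual) = 1 + 0.4·t(Casual) + 0.4·t(Reactivated)
t(Reactivated) = 1 + 0.6·t(Casual) + 0.3·t(Reactivated)
Solving: t(Casual) = 6.1111, t(Reactivated) = 6.6667.
Expected months from Casual to Dormant: 6.1111.

6.1111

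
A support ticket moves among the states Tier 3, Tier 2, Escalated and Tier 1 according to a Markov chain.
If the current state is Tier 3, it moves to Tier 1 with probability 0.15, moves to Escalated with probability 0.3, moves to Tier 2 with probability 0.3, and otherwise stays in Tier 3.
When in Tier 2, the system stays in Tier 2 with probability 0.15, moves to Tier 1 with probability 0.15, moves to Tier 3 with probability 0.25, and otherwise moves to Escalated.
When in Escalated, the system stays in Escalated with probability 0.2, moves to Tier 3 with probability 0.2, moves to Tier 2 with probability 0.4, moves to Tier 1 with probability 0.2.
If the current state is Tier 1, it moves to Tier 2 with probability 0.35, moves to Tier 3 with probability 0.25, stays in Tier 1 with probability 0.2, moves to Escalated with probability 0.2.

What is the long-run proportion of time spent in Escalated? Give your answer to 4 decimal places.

0.2971

Let the stationary distribution be π with π = πP and π_1 + π_2 + π_3 + π_4 = 1.
π_1 = 0.25·π_1 + 0.25·π_2 + 0.2·π_3 + 0.25·π_4
π_2 = 0.3·π_1 + 0.15·π_2 + 0.4·π_3 + 0.35·π_4
π_3 = 0.3·π_1 + 0.45·π_2 + 0.2·π_3 + 0.2·π_4
Solving with the normalization constraint gives π = (0.2351, 0.2942, 0.2971, 0.1735).
So the stationary probability of Escalated is 0.2971.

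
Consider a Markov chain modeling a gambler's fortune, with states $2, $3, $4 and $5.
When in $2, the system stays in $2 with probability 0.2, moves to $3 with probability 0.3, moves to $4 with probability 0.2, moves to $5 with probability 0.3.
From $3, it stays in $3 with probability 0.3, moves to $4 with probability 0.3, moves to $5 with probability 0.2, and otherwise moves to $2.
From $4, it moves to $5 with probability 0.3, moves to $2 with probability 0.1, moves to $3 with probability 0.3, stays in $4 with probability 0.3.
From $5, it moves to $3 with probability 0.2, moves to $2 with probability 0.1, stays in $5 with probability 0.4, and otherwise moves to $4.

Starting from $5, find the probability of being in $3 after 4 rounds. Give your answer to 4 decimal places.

0.2694

Propagate the distribution vector 4 rounds from $5.
After 0 rounds: (0.0000, 0.0000, 0.0000, 1.0000)
After 1 round: (0.1000, 0.2000, 0.3000, 0.4000)
After 2 rounds: (0.1300, 0.2600, 0.2900, 0.3200)
After 3 rounds: (0.1390, 0.2680, 0.2870, 0.3060)
After 4 rounds: (0.1407, 0.2694, 0.2861, 0.3038)
P(in $3 after 4 rounds) = 0.2694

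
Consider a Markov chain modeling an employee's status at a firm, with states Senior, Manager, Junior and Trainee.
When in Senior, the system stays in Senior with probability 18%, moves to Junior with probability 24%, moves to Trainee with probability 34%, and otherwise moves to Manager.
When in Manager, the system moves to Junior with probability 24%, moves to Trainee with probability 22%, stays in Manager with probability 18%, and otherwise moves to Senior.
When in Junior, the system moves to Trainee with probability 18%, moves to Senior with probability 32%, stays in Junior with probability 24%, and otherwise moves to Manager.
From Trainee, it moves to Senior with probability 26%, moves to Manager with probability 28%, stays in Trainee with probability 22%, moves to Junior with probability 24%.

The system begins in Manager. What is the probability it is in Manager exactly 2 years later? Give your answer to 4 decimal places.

0.2428

Propagate the distribution vector 2 years from Manager.
After 0 years: (0.0000, 1.0000, 0.0000, 0.0000)
After 1 year: (0.3600, 0.1800, 0.2400, 0.2200)
After 2 years: (0.2636, 0.2428, 0.2400, 0.2536)
P(in Manager after 2 years) = 0.2428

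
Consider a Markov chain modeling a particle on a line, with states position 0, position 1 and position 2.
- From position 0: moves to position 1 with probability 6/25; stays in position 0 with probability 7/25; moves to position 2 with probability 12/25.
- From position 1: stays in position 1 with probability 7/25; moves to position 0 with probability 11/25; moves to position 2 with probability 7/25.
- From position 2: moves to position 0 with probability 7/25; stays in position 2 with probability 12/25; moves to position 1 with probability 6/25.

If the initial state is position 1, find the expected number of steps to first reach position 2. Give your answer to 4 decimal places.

Let t(s) be the expected number of steps to first reach position 2 from state s, with t(position 2) = 0. Conditioning on the first step:
t(position 0) = 1 + 0.28·t(position 0) + 0.24·t(position 1)
t(position 1) = 1 + 0.44·t(position 0) + 0.28·t(position 1)
Solving: t(position 0) = 2.3256, t(position 1) = 2.8101.
Expected steps from position 1 to position 2: 2.8101.

2.8101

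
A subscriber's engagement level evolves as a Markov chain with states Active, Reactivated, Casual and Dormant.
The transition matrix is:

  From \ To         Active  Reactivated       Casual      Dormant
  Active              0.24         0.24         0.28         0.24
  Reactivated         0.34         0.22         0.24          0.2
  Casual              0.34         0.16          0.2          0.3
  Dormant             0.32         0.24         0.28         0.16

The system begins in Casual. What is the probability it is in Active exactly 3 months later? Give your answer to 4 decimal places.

Propagate the distribution vector 3 months from Casual.
After 0 months: (0.0000, 0.0000, 1.0000, 0.0000)
After 1 month: (0.3400, 0.1600, 0.2000, 0.3000)
After 2 months: (0.3000, 0.2208, 0.2576, 0.2216)
After 3 months: (0.3056, 0.2150, 0.2506, 0.2289)
P(in Active after 3 months) = 0.3056

0.3056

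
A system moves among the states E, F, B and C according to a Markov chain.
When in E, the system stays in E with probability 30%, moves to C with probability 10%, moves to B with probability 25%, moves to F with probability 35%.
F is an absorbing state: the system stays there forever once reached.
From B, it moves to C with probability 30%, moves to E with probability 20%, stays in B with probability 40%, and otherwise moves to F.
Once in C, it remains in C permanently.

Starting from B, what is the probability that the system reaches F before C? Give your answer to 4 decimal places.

Let h(s) be the probability of absorption at F starting from transient state s. Then h(F) = 1 and h(C) = 0. By first-step analysis:
h(E) = 0.3·h(E) + 0.35·1 + 0.25·h(B) + 0.1·0
h(B) = 0.2·h(E) + 0.1·1 + 0.4·h(B) + 0.3·0
Solving: h(E) = 0.6351, h(B) = 0.3784.
Starting from B, the probability is 0.3784.

0.3784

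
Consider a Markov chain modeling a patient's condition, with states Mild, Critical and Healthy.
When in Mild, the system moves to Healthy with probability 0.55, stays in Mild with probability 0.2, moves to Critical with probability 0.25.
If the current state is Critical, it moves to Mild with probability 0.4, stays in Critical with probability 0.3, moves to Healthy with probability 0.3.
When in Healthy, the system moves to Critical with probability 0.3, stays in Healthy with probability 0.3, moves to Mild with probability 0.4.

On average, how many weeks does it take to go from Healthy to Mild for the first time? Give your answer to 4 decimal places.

Let t(s) be the expected number of weeks to first reach Mild from state s, with t(Mild) = 0. Conditioning on the first week:
t(Critical) = 1 + 0.3·t(Critical) + 0.3·t(Healthy)
t(Healthy) = 1 + 0.3·t(Critical) + 0.3·t(Healthy)
Solving: t(Critical) = 2.5000, t(Healthy) = 2.5000.
Expected weeks from Healthy to Mild: 2.5000.

2.5000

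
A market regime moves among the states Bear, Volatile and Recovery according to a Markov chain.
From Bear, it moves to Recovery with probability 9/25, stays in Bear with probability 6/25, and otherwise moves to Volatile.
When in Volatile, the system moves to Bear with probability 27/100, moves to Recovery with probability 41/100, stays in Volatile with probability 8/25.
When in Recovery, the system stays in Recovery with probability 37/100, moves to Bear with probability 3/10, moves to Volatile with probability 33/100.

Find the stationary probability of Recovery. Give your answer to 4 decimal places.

Let the stationary distribution be π with π = πP and π_1 + π_2 + π_3 = 1.
π_1 = 0.24·π_1 + 0.27·π_2 + 0.3·π_3
π_2 = 0.4·π_1 + 0.32·π_2 + 0.33·π_3
Solving with the normalization constraint gives π = (0.2732, 0.3457, 0.3811).
So the stationary probability of Recovery is 0.3811.

0.3811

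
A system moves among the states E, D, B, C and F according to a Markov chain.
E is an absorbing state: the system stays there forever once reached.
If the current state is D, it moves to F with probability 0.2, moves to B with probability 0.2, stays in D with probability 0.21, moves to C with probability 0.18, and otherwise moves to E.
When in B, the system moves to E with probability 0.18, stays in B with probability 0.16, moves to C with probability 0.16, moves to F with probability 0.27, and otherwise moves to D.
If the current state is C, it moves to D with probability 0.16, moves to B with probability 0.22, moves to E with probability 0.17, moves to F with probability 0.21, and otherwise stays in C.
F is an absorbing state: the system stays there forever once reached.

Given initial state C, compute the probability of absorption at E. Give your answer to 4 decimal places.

0.4487

Let h(s) be the probability of absorption at E starting from transient state s. Then h(E) = 1 and h(F) = 0. By first-step analysis:
h(D) = 0.21·1 + 0.21·h(D) + 0.2·h(B) + 0.18·h(C) + 0.2·0
h(B) = 0.18·1 + 0.23·h(D) + 0.16·h(B) + 0.16·h(C) + 0.27·0
h(C) = 0.17·1 + 0.16·h(D) + 0.22·h(B) + 0.24·h(C) + 0.21·0
Solving: h(D) = 0.4770, h(B) = 0.4304, h(C) = 0.4487.
Starting from C, the probability is 0.4487.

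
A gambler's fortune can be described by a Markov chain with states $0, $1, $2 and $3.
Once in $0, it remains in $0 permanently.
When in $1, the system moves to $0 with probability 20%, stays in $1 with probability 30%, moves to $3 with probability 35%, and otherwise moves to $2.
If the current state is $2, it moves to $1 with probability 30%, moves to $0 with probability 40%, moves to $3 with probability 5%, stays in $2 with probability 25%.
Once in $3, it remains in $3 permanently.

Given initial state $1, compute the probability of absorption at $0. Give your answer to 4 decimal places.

Let h(s) be the probability of absorption at $0 starting from transient state s. Then h($0) = 1 and h($3) = 0. By first-step analysis:
h($1) = 0.2·1 + 0.3·h($1) + 0.15·h($2) + 0.35·0
h($2) = 0.4·1 + 0.3·h($1) + 0.25·h($2) + 0.05·0
Solving: h($1) = 0.4375, h($2) = 0.7083.
Starting from $1, the probability is 0.4375.

0.4375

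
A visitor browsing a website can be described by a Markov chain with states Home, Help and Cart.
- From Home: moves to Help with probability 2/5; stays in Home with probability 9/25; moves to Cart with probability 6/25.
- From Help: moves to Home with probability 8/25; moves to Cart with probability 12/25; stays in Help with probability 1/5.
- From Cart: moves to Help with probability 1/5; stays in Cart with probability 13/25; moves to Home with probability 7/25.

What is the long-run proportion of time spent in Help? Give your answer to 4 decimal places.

Let the stationary distribution be π with π = πP and π_1 + π_2 + π_3 = 1.
π_1 = 0.36·π_1 + 0.32·π_2 + 0.28·π_3
π_2 = 0.4·π_1 + 0.2·π_2 + 0.2·π_3
Solving with the normalization constraint gives π = (0.3158, 0.2632, 0.4211).
So the stationary probability of Help is 0.2632.

0.2632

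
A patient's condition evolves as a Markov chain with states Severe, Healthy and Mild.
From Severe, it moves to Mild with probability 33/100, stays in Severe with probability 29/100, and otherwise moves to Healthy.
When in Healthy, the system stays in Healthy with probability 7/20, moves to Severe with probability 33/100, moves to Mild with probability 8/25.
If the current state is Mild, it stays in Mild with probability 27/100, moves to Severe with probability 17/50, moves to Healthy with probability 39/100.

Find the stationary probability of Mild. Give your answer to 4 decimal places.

0.3078

Let the stationary distribution be π with π = πP and π_1 + π_2 + π_3 = 1.
π_1 = 0.29·π_1 + 0.33·π_2 + 0.34·π_3
π_2 = 0.38·π_1 + 0.35·π_2 + 0.39·π_3
Solving with the normalization constraint gives π = (0.3203, 0.3719, 0.3078).
So the stationary probability of Mild is 0.3078.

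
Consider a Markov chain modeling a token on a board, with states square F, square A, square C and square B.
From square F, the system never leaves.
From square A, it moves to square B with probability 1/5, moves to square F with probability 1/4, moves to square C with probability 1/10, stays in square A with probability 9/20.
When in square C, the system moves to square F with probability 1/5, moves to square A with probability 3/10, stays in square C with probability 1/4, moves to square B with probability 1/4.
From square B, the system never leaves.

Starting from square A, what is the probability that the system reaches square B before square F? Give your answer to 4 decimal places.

Let h(s) be the probability of absorption at square B starting from transient state s. Then h(square B) = 1 and h(square F) = 0. By first-step analysis:
h(square A) = 0.25·0 + 0.45·h(square A) + 0.1·h(square C) + 0.2·1
h(square C) = 0.2·0 + 0.3·h(square A) + 0.25·h(square C) + 0.25·1
Solving: h(square A) = 0.4575, h(square C) = 0.5163.
Starting from square A, the probability is 0.4575.

0.4575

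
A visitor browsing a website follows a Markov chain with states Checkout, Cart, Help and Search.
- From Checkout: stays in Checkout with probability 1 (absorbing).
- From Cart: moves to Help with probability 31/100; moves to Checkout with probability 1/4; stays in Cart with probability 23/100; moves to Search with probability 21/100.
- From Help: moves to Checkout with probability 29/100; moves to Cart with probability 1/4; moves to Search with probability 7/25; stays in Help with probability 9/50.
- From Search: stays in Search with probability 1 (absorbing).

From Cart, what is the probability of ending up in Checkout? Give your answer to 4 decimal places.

Let h(s) be the probability of absorption at Checkout starting from transient state s. Then h(Checkout) = 1 and h(Search) = 0. By first-step analysis:
h(Cart) = 0.25·1 + 0.23·h(Cart) + 0.31·h(Help) + 0.21·0
h(Help) = 0.29·1 + 0.25·h(Cart) + 0.18·h(Help) + 0.28·0
Solving: h(Cart) = 0.5324, h(Help) = 0.5160.
Starting from Cart, the probability is 0.5324.

0.5324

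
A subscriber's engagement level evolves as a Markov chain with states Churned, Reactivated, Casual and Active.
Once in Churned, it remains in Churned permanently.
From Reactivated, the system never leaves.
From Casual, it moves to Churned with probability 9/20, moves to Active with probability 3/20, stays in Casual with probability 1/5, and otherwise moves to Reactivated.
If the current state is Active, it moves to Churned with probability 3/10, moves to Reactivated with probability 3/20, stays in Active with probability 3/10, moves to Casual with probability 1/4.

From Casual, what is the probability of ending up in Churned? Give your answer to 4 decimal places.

Let h(s) be the probability of absorption at Churned starting from transient state s. Then h(Churned) = 1 and h(Reactivated) = 0. By first-step analysis:
h(Casual) = 0.45·1 + 0.2·0 + 0.2·h(Casual) + 0.15·h(Active)
h(Active) = 0.3·1 + 0.15·0 + 0.25·h(Casual) + 0.3·h(Active)
Solving: h(Casual) = 0.6890, h(Active) = 0.6746.
Starting from Casual, the probability is 0.6890.

0.6890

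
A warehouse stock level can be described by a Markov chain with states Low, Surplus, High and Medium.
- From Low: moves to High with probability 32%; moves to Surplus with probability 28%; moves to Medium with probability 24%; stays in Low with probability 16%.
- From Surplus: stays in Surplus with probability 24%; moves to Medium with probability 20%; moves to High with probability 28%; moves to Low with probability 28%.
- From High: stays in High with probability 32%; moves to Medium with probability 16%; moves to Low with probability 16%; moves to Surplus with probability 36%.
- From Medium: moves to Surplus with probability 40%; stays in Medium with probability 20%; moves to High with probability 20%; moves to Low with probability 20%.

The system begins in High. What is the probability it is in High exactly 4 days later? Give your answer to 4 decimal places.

0.2838

Propagate the distribution vector 4 days from High.
After 0 days: (0.0000, 0.0000, 1.0000, 0.0000)
After 1 day: (0.1600, 0.3600, 0.3200, 0.1600)
After 2 days: (0.2096, 0.3104, 0.2864, 0.1936)
After 3 days: (0.2050, 0.3137, 0.2844, 0.1969)
After 4 days: (0.2055, 0.3138, 0.2838, 0.1968)
P(in High after 4 days) = 0.2838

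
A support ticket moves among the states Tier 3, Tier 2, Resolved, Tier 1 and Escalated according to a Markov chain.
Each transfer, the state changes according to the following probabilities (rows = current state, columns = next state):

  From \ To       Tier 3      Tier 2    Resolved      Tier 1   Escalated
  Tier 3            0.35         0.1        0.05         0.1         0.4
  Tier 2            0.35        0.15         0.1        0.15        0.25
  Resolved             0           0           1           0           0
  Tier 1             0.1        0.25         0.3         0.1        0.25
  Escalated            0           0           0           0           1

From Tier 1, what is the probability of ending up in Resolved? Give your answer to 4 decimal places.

0.4286

Let h(s) be the probability of absorption at Resolved starting from transient state s. Then h(Resolved) = 1 and h(Escalated) = 0. By first-step analysis:
h(Tier 3) = 0.35·h(Tier 3) + 0.1·h(Tier 2) + 0.05·1 + 0.1·h(Tier 1) + 0.4·0
h(Tier 2) = 0.35·h(Tier 3) + 0.15·h(Tier 2) + 0.1·1 + 0.15·h(Tier 1) + 0.25·0
h(Tier 1) = 0.1·h(Tier 3) + 0.25·h(Tier 2) + 0.3·1 + 0.1·h(Tier 1) + 0.25·0
Solving: h(Tier 3) = 0.1843, h(Tier 2) = 0.2692, h(Tier 1) = 0.4286.
Starting from Tier 1, the probability is 0.4286.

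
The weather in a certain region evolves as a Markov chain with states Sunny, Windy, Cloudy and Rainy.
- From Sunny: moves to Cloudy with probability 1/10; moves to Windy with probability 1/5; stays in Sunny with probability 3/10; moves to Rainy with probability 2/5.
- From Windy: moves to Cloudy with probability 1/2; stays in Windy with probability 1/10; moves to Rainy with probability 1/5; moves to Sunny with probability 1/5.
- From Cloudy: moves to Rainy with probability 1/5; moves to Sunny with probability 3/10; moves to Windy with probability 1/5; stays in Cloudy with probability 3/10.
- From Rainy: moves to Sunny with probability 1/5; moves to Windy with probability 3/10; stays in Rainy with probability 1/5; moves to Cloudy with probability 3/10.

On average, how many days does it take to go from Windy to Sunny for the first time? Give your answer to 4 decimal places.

4.1958

Let t(s) be the expected number of days to first reach Sunny from state s, with t(Sunny) = 0. Conditioning on the first day:
t(Windy) = 1 + 0.1·t(Windy) + 0.5·t(Cloudy) + 0.2·t(Rainy)
t(Cloudy) = 1 + 0.2·t(Windy) + 0.3·t(Cloudy) + 0.2·t(Rainy)
t(Rainy) = 1 + 0.3·t(Windy) + 0.3·t(Cloudy) + 0.2·t(Rainy)
Solving: t(Windy) = 4.1958, t(Cloudy) = 3.8462, t(Rainy) = 4.2657.
Expected days from Windy to Sunny: 4.1958.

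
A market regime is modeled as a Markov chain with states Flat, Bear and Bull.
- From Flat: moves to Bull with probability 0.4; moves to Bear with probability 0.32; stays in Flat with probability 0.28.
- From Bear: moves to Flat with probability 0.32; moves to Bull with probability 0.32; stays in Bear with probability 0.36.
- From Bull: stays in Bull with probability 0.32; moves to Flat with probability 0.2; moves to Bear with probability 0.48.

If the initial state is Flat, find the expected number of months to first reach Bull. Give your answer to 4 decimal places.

Let t(s) be the expected number of months to first reach Bull from state s, with t(Bull) = 0. Conditioning on the first month:
t(Flat) = 1 + 0.28·t(Flat) + 0.32·t(Bear)
t(Bear) = 1 + 0.32·t(Flat) + 0.36·t(Bear)
Solving: t(Flat) = 2.6786, t(Bear) = 2.9018.
Expected months from Flat to Bull: 2.6786.

2.6786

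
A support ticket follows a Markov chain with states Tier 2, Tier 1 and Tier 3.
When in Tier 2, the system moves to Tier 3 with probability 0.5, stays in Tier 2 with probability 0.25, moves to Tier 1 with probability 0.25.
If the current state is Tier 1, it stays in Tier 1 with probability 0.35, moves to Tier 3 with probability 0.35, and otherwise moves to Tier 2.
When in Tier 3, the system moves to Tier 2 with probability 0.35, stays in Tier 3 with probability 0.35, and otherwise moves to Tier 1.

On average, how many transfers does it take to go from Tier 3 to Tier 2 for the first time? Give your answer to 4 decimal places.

2.9921

Let t(s) be the expected number of transfers to first reach Tier 2 from state s, with t(Tier 2) = 0. Conditioning on the first transfer:
t(Tier 1) = 1 + 0.35·t(Tier 1) + 0.35·t(Tier 3)
t(Tier 3) = 1 + 0.3·t(Tier 1) + 0.35·t(Tier 3)
Solving: t(Tier 1) = 3.1496, t(Tier 3) = 2.9921.
Expected transfers from Tier 3 to Tier 2: 2.9921.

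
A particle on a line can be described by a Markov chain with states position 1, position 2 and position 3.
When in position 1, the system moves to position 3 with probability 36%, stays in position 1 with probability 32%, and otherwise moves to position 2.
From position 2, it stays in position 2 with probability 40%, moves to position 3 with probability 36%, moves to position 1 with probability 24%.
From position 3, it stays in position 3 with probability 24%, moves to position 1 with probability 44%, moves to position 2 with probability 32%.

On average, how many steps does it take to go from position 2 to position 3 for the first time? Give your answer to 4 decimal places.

Let t(s) be the expected number of steps to first reach position 3 from state s, with t(position 3) = 0. Conditioning on the first step:
t(position 1) = 1 + 0.32·t(position 1) + 0.32·t(position 2)
t(position 2) = 1 + 0.24·t(position 1) + 0.4·t(position 2)
Solving: t(position 1) = 2.7778, t(position 2) = 2.7778.
Expected steps from position 2 to position 3: 2.7778.

2.7778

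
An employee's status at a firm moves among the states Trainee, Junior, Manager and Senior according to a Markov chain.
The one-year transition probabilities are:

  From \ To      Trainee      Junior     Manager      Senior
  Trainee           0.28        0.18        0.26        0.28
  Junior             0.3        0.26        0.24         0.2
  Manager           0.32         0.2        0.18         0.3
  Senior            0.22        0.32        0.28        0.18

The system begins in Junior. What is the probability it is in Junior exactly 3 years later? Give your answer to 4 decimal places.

0.2376

Propagate the distribution vector 3 years from Junior.
After 0 years: (0.0000, 1.0000, 0.0000, 0.0000)
After 1 year: (0.3000, 0.2600, 0.2400, 0.2000)
After 2 years: (0.2828, 0.2336, 0.2396, 0.2440)
After 3 years: (0.2796, 0.2376, 0.2410, 0.2417)
P(in Junior after 3 years) = 0.2376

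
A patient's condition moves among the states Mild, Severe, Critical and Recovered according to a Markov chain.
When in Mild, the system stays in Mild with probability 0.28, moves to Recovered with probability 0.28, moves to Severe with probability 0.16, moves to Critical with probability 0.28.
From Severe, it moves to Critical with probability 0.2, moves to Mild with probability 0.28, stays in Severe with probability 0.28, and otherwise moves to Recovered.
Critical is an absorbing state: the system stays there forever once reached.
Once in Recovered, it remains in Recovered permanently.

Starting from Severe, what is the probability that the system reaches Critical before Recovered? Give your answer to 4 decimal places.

0.4696

Let h(s) be the probability of absorption at Critical starting from transient state s. Then h(Critical) = 1 and h(Recovered) = 0. By first-step analysis:
h(Mild) = 0.28·h(Mild) + 0.16·h(Severe) + 0.28·1 + 0.28·0
h(Severe) = 0.28·h(Mild) + 0.28·h(Severe) + 0.2·1 + 0.24·0
Solving: h(Mild) = 0.4932, h(Severe) = 0.4696.
Starting from Severe, the probability is 0.4696.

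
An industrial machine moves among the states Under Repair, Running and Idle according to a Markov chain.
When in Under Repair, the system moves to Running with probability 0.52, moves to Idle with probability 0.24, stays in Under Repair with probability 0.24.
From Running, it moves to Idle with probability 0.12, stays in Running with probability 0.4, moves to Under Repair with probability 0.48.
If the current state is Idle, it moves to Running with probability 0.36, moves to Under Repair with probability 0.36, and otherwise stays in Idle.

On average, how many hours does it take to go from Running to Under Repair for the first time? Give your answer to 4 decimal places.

2.1605

Let t(s) be the expected number of hours to first reach Under Repair from state s, with t(Under Repair) = 0. Conditioning on the first hour:
t(Running) = 1 + 0.4·t(Running) + 0.12·t(Idle)
t(Idle) = 1 + 0.36·t(Running) + 0.28·t(Idle)
Solving: t(Running) = 2.1605, t(Idle) = 2.4691.
Expected hours from Running to Under Repair: 2.1605.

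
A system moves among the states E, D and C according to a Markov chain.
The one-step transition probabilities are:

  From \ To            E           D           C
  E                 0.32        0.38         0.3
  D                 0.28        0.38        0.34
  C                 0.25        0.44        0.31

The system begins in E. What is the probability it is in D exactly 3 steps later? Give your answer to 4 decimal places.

0.3991

Propagate the distribution vector 3 steps from E.
After 0 steps: (1.0000, 0.0000, 0.0000)
After 1 step: (0.3200, 0.3800, 0.3000)
After 2 steps: (0.2838, 0.3980, 0.3182)
After 3 steps: (0.2818, 0.3991, 0.3191)
P(in D after 3 steps) = 0.3991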